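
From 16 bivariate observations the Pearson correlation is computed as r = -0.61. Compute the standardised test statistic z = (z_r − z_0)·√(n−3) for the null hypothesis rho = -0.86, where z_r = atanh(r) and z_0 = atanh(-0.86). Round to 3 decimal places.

2.107

z_r = atanh(-0.61) = -0.708921,  z_0 = atanh(-0.86) = -1.293345
SE = 1/√(n−3) = 1/√13 = 0.277350
z = (z_r − z_0)/SE = (-0.708921 − (-1.293345)) / 0.277350 = 0.584424 / 0.277350 = 2.107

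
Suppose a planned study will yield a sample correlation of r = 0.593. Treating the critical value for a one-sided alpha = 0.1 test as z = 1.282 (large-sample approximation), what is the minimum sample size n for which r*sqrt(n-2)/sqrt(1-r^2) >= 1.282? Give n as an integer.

r√(n−2)/√(1−r²) ≥ 1.282  ⇔  n−2 ≥ (1.282)²·(1−r²)/r²
(1−r²)/r² = (1−0.351649)/0.351649 = 1.8437
n ≥ 2 + 1.643524·1.8437 = 2 + 3.0302 = 5.0302
⌈5.0302⌉ = 6

6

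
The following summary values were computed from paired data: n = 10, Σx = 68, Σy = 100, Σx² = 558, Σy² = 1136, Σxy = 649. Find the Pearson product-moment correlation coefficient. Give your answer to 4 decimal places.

-0.2719

Numerator: nΣxy − (Σx)(Σy) = 10·649 − (68)(100) = -310
Denominator: √[(nΣx²−(Σx)²)(nΣy²−(Σy)²)]
  nΣx²−(Σx)² = 10·558 − 4624 = 956;  nΣy²−(Σy)² = 10·1136 − 10000 = 1360
  √(956·1360) = √1300160 = 1140.2456
r = -310 / 1140.2456 = -0.2719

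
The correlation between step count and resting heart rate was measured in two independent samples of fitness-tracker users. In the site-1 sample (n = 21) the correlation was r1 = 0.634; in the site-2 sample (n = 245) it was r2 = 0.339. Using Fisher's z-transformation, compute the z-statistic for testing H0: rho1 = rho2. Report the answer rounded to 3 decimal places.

1.617

Fisher z-transforms: z1 = atanh(0.634) = 0.748076, z2 = atanh(0.339) = 0.352962; difference d = 0.395114
Var(d) = 1/18 + 1/242 = 0.0555556 + 0.0041322 = 0.0596878
z = d/√Var(d) = 0.395114 / √0.0596878 = 0.395114 / 0.244311 = 1.617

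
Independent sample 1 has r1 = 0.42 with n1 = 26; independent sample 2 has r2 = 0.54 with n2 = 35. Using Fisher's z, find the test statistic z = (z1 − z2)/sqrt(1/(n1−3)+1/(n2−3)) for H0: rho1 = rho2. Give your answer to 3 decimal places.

z1 = atanh(0.42) = 0.447692,  z2 = atanh(0.54) = 0.604156
SE = √(1/(n1−3) + 1/(n2−3)) = √(1/23 + 1/32) = √(0.0434783 + 0.0312500) = √0.0747283 = 0.273365
z = (z1 − z2)/SE = (0.447692 − 0.604156) / 0.273365 = -0.156464 / 0.273365 = -0.572

-0.572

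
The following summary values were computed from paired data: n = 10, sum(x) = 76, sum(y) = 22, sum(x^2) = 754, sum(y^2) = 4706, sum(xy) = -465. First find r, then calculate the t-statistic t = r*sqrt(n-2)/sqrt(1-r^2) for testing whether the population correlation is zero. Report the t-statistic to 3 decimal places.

Numerator: nΣxy − (Σx)(Σy) = 10·(-465) − (76)(22) = -6322
Denominator: √[(nΣx²−(Σx)²)(nΣy²−(Σy)²)]
  nΣx²−(Σx)² = 10·754 − 5776 = 1764;  nΣy²−(Σy)² = 10·4706 − 484 = 46576
  √(1764·46576) = √82160064 = 9064.2189
r = -6322 / 9064.2189 = -0.6975
t = r·√(n−2)/√(1−r²) = -0.6975·√8 / √(1−0.486506) = -1.972828 / 0.716585 = -2.753

-2.753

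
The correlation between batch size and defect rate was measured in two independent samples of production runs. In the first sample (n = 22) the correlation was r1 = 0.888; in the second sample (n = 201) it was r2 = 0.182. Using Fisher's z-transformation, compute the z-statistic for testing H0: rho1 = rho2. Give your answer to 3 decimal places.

5.114

Fisher z-transforms: z1 = atanh(0.888) = 1.412387, z2 = atanh(0.182) = 0.184050; difference d = 1.228337
Var(d) = 1/19 + 1/198 = 0.0526316 + 0.0050505 = 0.0576821
z = d/√Var(d) = 1.228337 / √0.0576821 = 1.228337 / 0.240171 = 5.114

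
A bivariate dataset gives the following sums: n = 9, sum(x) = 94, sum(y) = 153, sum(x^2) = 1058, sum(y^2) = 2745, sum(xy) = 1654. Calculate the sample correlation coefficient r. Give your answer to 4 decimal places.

0.5345

S_xy = nΣxy − ΣxΣy = 9·1654 − 94·153 = 14886 − 14382 = 504
S_xx = nΣx² − (Σx)² = 9·1058 − 94² = 9522 − 8836 = 686
S_yy = nΣy² − (Σy)² = 9·2745 − 153² = 24705 − 23409 = 1296
r = S_xy / √(S_xx·S_yy) = 504 / √(686·1296) = 504 / √889056 = 504 / 942.8977 = 0.5345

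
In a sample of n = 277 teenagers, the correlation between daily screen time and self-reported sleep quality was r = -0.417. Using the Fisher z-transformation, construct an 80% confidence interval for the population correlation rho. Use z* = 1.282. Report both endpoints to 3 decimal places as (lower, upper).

z_r = atanh(-0.417) = -0.444055;  SE = 1/√(n−3) = 1/√274 = 0.060412
z-limits: -0.444055 ± 1.282·0.060412 = -0.444055 ± 0.077448 = [-0.521503, -0.366607]
ρ-limits: (tanh -0.521503, tanh -0.366607) = (-0.479, -0.351)

(-0.479, -0.351)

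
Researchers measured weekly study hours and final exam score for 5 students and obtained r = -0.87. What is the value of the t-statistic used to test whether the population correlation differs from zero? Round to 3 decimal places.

1 − r² = 1 − 0.7569 = 0.2431;  √(1−r²) = 0.493052
√(n−2) = √3 = 1.732051
t = r·√(n−2)/√(1−r²) = -0.87 · 1.732051 / 0.493052 = -3.056

-3.056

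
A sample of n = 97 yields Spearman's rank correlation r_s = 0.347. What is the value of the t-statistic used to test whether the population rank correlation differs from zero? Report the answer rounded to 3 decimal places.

1 − r_s² = 1 − 0.120409 = 0.879591;  √(1−r_s²) = 0.937865
√(n−2) = √95 = 9.746794
t = r_s·√(n−2)/√(1−r_s²) = 0.347 · 9.746794 / 0.937865 = 3.606

3.606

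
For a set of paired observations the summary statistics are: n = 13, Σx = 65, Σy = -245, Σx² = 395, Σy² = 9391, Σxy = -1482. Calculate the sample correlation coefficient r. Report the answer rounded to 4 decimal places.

Numerator: nΣxy − (Σx)(Σy) = 13·(-1482) − (65)(-245) = -3341
Denominator: √[(nΣx²−(Σx)²)(nΣy²−(Σy)²)]
  nΣx²−(Σx)² = 13·395 − 4225 = 910;  nΣy²−(Σy)² = 13·9391 − 60025 = 62058
  √(910·62058) = √56472780 = 7514.8373
r = -3341 / 7514.8373 = -0.4446

-0.4446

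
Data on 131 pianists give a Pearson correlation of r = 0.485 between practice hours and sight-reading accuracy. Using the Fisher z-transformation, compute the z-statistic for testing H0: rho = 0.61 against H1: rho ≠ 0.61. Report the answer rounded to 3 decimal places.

-2.030

z_r = atanh(0.485) = 0.529502,  z_0 = atanh(0.61) = 0.708921
SE = 1/√(n−3) = 1/√128 = 0.088388
z = (z_r − z_0)/SE = (0.529502 − 0.708921) / 0.088388 = -0.179419 / 0.088388 = -2.030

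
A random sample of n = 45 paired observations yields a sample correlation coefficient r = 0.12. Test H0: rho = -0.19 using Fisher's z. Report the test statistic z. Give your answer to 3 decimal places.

2.028

z_r = atanh(0.12) = 0.120581,  z_0 = atanh(-0.19) = -0.192337
SE = 1/√(n−3) = 1/√42 = 0.154303
z = (z_r − z_0)/SE = (0.120581 − (-0.192337)) / 0.154303 = 0.312918 / 0.154303 = 2.028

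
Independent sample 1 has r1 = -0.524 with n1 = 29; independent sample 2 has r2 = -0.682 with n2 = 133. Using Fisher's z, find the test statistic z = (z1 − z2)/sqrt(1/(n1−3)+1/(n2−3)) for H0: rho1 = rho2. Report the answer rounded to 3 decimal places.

1.168

z1 = atanh(-0.524) = -0.581838,  z2 = atanh(-0.682) = -0.832844
SE = √(1/(n1−3) + 1/(n2−3)) = √(1/26 + 1/130) = √(0.0384615 + 0.0076923) = √0.0461538 = 0.214834
z = (z1 − z2)/SE = (-0.581838 − (-0.832844)) / 0.214834 = 0.251006 / 0.214834 = 1.168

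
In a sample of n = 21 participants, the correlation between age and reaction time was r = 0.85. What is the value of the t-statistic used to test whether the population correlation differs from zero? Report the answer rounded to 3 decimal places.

1 − r² = 1 − 0.7225 = 0.2775;  √(1−r²) = 0.526783
√(n−2) = √19 = 4.358899
t = r·√(n−2)/√(1−r²) = 0.85 · 4.358899 / 0.526783 = 7.033

7.033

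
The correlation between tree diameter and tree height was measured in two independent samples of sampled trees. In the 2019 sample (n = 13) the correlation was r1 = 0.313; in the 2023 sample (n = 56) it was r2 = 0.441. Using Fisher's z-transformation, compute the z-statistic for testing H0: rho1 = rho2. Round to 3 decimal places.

-0.434

z1 = atanh(0.313) = 0.323868,  z2 = atanh(0.441) = 0.473472
SE = √(1/(n1−3) + 1/(n2−3)) = √(1/10 + 1/53) = √(0.1000000 + 0.0188679) = √0.1188679 = 0.344772
z = (z1 − z2)/SE = (0.323868 − 0.473472) / 0.344772 = -0.149604 / 0.344772 = -0.434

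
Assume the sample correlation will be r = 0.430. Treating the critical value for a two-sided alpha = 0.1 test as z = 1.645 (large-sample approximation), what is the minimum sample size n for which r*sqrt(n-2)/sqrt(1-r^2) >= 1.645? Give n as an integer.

14

r√(n−2)/√(1−r²) ≥ 1.645  ⇔  n−2 ≥ (1.645)²·(1−r²)/r²
(1−r²)/r² = (1−0.184900)/0.184900 = 4.4083
n ≥ 2 + 2.706025·4.4083 = 2 + 11.9290 = 13.9290
⌈13.9290⌉ = 14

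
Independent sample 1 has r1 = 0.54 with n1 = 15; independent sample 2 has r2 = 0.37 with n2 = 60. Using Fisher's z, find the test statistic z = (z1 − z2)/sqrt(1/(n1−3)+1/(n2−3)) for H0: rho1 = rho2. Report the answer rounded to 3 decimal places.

z1 = atanh(0.54) = 0.604156,  z2 = atanh(0.37) = 0.388423
SE = √(1/(n1−3) + 1/(n2−3)) = √(1/12 + 1/57) = √(0.0833333 + 0.0175439) = √0.1008772 = 0.317612
z = (z1 − z2)/SE = (0.604156 − 0.388423) / 0.317612 = 0.215733 / 0.317612 = 0.679

0.679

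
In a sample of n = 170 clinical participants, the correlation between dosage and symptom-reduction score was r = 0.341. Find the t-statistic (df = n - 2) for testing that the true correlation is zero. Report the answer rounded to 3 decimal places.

t = r·√(n−2) / √(1−r²) with r = 0.341, n = 170
  = 0.341·√168 / √(1 − 0.116281)
  = 0.341·12.961481 / 0.940063
  = 4.419865 / 0.940063 = 4.702

4.702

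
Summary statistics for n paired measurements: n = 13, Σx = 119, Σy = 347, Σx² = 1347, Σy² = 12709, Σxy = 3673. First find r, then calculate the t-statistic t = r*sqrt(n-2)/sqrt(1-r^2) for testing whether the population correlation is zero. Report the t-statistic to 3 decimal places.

2.056

Numerator: nΣxy − (Σx)(Σy) = 13·3673 − (119)(347) = 6456
Denominator: √[(nΣx²−(Σx)²)(nΣy²−(Σy)²)]
  nΣx²−(Σx)² = 13·1347 − 14161 = 3350;  nΣy²−(Σy)² = 13·12709 − 120409 = 44808
  √(3350·44808) = √150106800 = 12251.8080
r = 6456 / 12251.8080 = 0.5269
t = r·√(n−2)/√(1−r²) = 0.5269·√11 / √(1−0.277624) = 1.747530 / 0.849927 = 2.056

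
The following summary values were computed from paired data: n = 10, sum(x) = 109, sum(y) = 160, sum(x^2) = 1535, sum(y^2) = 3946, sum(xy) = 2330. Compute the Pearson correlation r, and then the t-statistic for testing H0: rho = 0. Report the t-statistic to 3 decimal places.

4.471

Numerator: nΣxy − (Σx)(Σy) = 10·2330 − (109)(160) = 5860
Denominator: √[(nΣx²−(Σx)²)(nΣy²−(Σy)²)]
  nΣx²−(Σx)² = 10·1535 − 11881 = 3469;  nΣy²−(Σy)² = 10·3946 − 25600 = 13860
  √(3469·13860) = √48080340 = 6933.9988
r = 5860 / 6933.9988 = 0.8451
t = r·√(n−2)/√(1−r²) = 0.8451·√8 / √(1−0.714194) = 2.390304 / 0.534608 = 4.471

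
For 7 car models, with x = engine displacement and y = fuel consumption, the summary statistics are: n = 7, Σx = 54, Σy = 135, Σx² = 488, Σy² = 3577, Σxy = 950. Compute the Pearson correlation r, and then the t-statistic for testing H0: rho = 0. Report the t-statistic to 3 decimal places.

Numerator: nΣxy − (Σx)(Σy) = 7·950 − (54)(135) = -640
Denominator: √[(nΣx²−(Σx)²)(nΣy²−(Σy)²)]
  nΣx²−(Σx)² = 7·488 − 2916 = 500;  nΣy²−(Σy)² = 7·3577 − 18225 = 6814
  √(500·6814) = √3407000 = 1845.8061
r = -640 / 1845.8061 = -0.3467
t = r·√(n−2)/√(1−r²) = -0.3467·√5 / √(1−0.120201) = -0.775245 / 0.937976 = -0.827

-0.827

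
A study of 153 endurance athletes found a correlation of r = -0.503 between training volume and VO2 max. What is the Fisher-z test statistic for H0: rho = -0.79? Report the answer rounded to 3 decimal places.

z_r = atanh(-0.503) = -0.553314,  z_0 = atanh(-0.79) = -1.071432
SE = 1/√(n−3) = 1/√150 = 0.081650
z = (z_r − z_0)/SE = (-0.553314 − (-1.071432)) / 0.081650 = 0.518118 / 0.081650 = 6.346

6.346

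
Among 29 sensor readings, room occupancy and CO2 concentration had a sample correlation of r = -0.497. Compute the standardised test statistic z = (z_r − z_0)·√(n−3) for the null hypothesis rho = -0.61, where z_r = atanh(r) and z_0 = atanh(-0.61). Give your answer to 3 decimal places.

Fisher z: atanh(-0.497) = -0.545314, atanh(-0.61) = -0.708921
z = (z_r − z_0)·√(n−3) = (-0.545314 − (-0.708921))·√26 = 0.163607 · 5.099020 = 0.834

0.834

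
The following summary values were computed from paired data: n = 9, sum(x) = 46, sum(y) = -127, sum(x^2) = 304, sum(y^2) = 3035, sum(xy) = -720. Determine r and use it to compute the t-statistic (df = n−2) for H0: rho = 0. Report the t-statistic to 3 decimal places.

-0.661

Numerator: nΣxy − (Σx)(Σy) = 9·(-720) − (46)(-127) = -638
Denominator: √[(nΣx²−(Σx)²)(nΣy²−(Σy)²)]
  nΣx²−(Σx)² = 9·304 − 2116 = 620;  nΣy²−(Σy)² = 9·3035 − 16129 = 11186
  √(620·11186) = √6935320 = 2633.4996
r = -638 / 2633.4996 = -0.2423
t = r·√(n−2)/√(1−r²) = -0.2423·√7 / √(1−0.058709) = -0.641066 / 0.970202 = -0.661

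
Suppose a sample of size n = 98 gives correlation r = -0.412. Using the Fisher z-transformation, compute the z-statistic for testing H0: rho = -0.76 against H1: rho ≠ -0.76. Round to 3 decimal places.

5.441

z_r = atanh(-0.412) = -0.438018,  z_0 = atanh(-0.76) = -0.996215
SE = 1/√(n−3) = 1/√95 = 0.102598
z = (z_r − z_0)/SE = (-0.438018 − (-0.996215)) / 0.102598 = 0.558197 / 0.102598 = 5.441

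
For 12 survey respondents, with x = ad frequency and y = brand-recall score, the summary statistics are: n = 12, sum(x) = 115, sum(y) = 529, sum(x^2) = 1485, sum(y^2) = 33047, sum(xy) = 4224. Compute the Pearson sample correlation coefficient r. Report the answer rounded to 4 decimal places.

S_xy = nΣxy − ΣxΣy = 12·4224 − 115·529 = 50688 − 60835 = -10147
S_xx = nΣx² − (Σx)² = 12·1485 − 115² = 17820 − 13225 = 4595
S_yy = nΣy² − (Σy)² = 12·33047 − 529² = 396564 − 279841 = 116723
r = S_xy / √(S_xx·S_yy) = -10147 / √(4595·116723) = -10147 / √536342185 = -10147 / 23159.0627 = -0.4381

-0.4381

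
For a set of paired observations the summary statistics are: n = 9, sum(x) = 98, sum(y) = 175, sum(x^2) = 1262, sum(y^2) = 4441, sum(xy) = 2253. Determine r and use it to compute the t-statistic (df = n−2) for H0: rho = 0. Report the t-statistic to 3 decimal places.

Numerator: nΣxy − (Σx)(Σy) = 9·2253 − (98)(175) = 3127
Denominator: √[(nΣx²−(Σx)²)(nΣy²−(Σy)²)]
  nΣx²−(Σx)² = 9·1262 − 9604 = 1754;  nΣy²−(Σy)² = 9·4441 − 30625 = 9344
  √(1754·9344) = √16389376 = 4048.3794
r = 3127 / 4048.3794 = 0.7724
t = r·√(n−2)/√(1−r²) = 0.7724·√7 / √(1−0.596602) = 2.043578 / 0.635136 = 3.218

3.218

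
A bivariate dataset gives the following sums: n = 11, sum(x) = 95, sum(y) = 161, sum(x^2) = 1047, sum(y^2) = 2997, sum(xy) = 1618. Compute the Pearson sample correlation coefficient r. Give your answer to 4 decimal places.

0.5973

Numerator: nΣxy − (Σx)(Σy) = 11·1618 − (95)(161) = 2503
Denominator: √[(nΣx²−(Σx)²)(nΣy²−(Σy)²)]
  nΣx²−(Σx)² = 11·1047 − 9025 = 2492;  nΣy²−(Σy)² = 11·2997 − 25921 = 7046
  √(2492·7046) = √17558632 = 4190.3021
r = 2503 / 4190.3021 = 0.5973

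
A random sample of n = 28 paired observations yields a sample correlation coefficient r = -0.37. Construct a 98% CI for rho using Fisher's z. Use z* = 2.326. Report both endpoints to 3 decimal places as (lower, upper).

(-0.693, 0.077)

Fisher z: z_r = atanh(r) = ½·ln((1+(-0.37))/(1−(-0.37))) = -0.388423
SE(z) = 1/√(n−3) = 1/√25 = 0.200000
98% ⇒ z* = 2.326; margin = 2.326·0.200000 = 0.465200
CI on z-scale: (-0.853623, 0.076777)
Back-transform: tanh(-0.853623) = -0.692957, tanh(0.076777) = 0.076626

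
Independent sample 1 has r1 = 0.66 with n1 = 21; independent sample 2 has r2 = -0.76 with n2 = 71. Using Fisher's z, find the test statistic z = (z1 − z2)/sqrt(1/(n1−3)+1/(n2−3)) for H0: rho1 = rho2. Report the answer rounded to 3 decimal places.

Fisher z-transforms: z1 = atanh(0.66) = 0.792814, z2 = atanh(-0.76) = -0.996215; difference d = 1.789029
Var(d) = 1/18 + 1/68 = 0.0555556 + 0.0147059 = 0.0702615
z = d/√Var(d) = 1.789029 / √0.0702615 = 1.789029 / 0.265069 = 6.749

6.749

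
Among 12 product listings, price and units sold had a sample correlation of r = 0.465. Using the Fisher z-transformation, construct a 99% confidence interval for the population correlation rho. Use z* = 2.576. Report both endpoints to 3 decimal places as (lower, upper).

z_r = atanh(0.465) = 0.503672;  SE = 1/√(n−3) = 1/√9 = 0.333333
z-limits: 0.503672 ± 2.576·0.333333 = 0.503672 ± 0.858666 = [-0.354994, 1.362338]
ρ-limits: (tanh -0.354994, tanh 1.362338) = (-0.341, 0.877)

(-0.341, 0.877)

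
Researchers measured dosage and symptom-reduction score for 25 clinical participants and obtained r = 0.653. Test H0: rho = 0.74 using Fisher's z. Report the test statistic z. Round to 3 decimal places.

-0.797

Fisher z: atanh(0.653) = 0.780511, atanh(0.74) = 0.950479
z = (z_r − z_0)·√(n−3) = (0.780511 − 0.950479)·√22 = -0.169968 · 4.690416 = -0.797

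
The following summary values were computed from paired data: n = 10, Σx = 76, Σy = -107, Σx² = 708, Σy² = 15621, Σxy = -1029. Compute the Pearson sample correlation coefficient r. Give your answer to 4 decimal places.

-0.1571

Numerator: nΣxy − (Σx)(Σy) = 10·(-1029) − (76)(-107) = -2158
Denominator: √[(nΣx²−(Σx)²)(nΣy²−(Σy)²)]
  nΣx²−(Σx)² = 10·708 − 5776 = 1304;  nΣy²−(Σy)² = 10·15621 − 11449 = 144761
  √(1304·144761) = √188768344 = 13739.2993
r = -2158 / 13739.2993 = -0.1571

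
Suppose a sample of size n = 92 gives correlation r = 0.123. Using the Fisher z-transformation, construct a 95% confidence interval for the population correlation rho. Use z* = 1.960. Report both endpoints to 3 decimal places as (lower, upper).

z_r = atanh(0.123) = 0.123626;  SE = 1/√(n−3) = 1/√89 = 0.106000
z-limits: 0.123626 ± 1.960·0.106000 = 0.123626 ± 0.207760 = [-0.084134, 0.331386]
ρ-limits: (tanh -0.084134, tanh 0.331386) = (-0.084, 0.320)

(-0.084, 0.320)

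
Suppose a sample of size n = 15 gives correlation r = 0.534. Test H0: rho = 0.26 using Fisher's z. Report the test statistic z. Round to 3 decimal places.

1.142

z_r = atanh(0.534) = 0.595724,  z_0 = atanh(0.26) = 0.266108
SE = 1/√(n−3) = 1/√12 = 0.288675
z = (z_r − z_0)/SE = (0.595724 − 0.266108) / 0.288675 = 0.329616 / 0.288675 = 1.142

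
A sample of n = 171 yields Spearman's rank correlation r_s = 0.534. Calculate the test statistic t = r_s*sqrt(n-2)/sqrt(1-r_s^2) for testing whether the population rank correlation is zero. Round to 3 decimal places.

1 − r_s² = 1 − 0.285156 = 0.714844;  √(1−r_s²) = 0.845484
√(n−2) = √169 = 13.000000
t = r_s·√(n−2)/√(1−r_s²) = 0.534 · 13.000000 / 0.845484 = 8.211

8.211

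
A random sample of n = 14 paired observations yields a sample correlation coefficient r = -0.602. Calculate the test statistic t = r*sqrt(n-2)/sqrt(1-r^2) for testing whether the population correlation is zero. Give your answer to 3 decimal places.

1 − r² = 1 − 0.362404 = 0.637596;  √(1−r²) = 0.798496
√(n−2) = √12 = 3.464102
t = r·√(n−2)/√(1−r²) = -0.602 · 3.464102 / 0.798496 = -2.612

-2.612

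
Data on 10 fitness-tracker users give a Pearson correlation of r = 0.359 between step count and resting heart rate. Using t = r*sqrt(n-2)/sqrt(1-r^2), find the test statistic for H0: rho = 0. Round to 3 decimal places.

t = r·√(n−2) / √(1−r²) with r = 0.359, n = 10
  = 0.359·√8 / √(1 − 0.128881)
  = 0.359·2.828427 / 0.933338
  = 1.015405 / 0.933338 = 1.088

1.088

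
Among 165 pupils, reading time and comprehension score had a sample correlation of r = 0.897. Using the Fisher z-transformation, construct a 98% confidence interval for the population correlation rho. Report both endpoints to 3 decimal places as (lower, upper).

(0.855, 0.927)

z_r = atanh(0.897) = 1.456650;  SE = 1/√(n−3) = 1/√162 = 0.078567
z-limits: 1.456650 ± 2.326·0.078567 = 1.456650 ± 0.182747 = [1.273903, 1.639397]
ρ-limits: (tanh 1.273903, tanh 1.639397) = (0.855, 0.927)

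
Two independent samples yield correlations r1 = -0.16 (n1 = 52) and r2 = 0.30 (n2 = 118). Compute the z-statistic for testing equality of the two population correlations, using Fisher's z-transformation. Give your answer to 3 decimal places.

Fisher z-transforms: z1 = atanh(-0.16) = -0.161387, z2 = atanh(0.30) = 0.309520; difference d = -0.470907
Var(d) = 1/49 + 1/115 = 0.0204082 + 0.0086957 = 0.0291039
z = d/√Var(d) = -0.470907 / √0.0291039 = -0.470907 / 0.170599 = -2.760

-2.760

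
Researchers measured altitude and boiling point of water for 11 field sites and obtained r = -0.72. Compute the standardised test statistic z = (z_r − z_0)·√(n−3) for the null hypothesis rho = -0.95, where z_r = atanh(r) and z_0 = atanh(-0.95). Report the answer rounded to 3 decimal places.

2.614

z_r = atanh(-0.72) = -0.907645,  z_0 = atanh(-0.95) = -1.831781
SE = 1/√(n−3) = 1/√8 = 0.353553
z = (z_r − z_0)/SE = (-0.907645 − (-1.831781)) / 0.353553 = 0.924136 / 0.353553 = 2.614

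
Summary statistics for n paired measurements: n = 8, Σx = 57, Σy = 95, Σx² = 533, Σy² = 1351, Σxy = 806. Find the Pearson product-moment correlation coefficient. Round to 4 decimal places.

0.7679

S_xy = nΣxy − ΣxΣy = 8·806 − 57·95 = 6448 − 5415 = 1033
S_xx = nΣx² − (Σx)² = 8·533 − 57² = 4264 − 3249 = 1015
S_yy = nΣy² − (Σy)² = 8·1351 − 95² = 10808 − 9025 = 1783
r = S_xy / √(S_xx·S_yy) = 1033 / √(1015·1783) = 1033 / √1809745 = 1033 / 1345.2676 = 0.7679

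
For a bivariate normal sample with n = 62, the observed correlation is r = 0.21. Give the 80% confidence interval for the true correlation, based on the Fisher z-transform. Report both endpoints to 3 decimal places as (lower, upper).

(0.046, 0.363)

Fisher z: z_r = atanh(r) = ½·ln((1+0.21)/(1−0.21)) = 0.213171
SE(z) = 1/√(n−3) = 1/√59 = 0.130189
80% ⇒ z* = 1.282; margin = 1.282·0.130189 = 0.166902
CI on z-scale: (0.046269, 0.380073)
Back-transform: tanh(0.046269) = 0.046236, tanh(0.380073) = 0.362771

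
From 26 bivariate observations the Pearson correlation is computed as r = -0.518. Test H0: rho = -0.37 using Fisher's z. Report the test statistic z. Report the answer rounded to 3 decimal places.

z_r = atanh(-0.518) = -0.573602,  z_0 = atanh(-0.37) = -0.388423
SE = 1/√(n−3) = 1/√23 = 0.208514
z = (z_r − z_0)/SE = (-0.573602 − (-0.388423)) / 0.208514 = -0.185179 / 0.208514 = -0.888

-0.888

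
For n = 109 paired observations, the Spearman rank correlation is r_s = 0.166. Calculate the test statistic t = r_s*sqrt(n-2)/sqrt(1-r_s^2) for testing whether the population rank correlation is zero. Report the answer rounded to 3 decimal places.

1.741

1 − r_s² = 1 − 0.027556 = 0.972444;  √(1−r_s²) = 0.986126
√(n−2) = √107 = 10.344080
t = r_s·√(n−2)/√(1−r_s²) = 0.166 · 10.344080 / 0.986126 = 1.741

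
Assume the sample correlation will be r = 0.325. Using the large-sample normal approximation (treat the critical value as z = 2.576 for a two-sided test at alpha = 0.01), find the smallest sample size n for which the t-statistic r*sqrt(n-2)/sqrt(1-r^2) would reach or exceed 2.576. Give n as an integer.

59

r√(n−2)/√(1−r²) ≥ 2.576  ⇔  n−2 ≥ (2.576)²·(1−r²)/r²
(1−r²)/r² = (1−0.105625)/0.105625 = 8.4675
n ≥ 2 + 6.635776·8.4675 = 2 + 56.1884 = 58.1884
⌈58.1884⌉ = 59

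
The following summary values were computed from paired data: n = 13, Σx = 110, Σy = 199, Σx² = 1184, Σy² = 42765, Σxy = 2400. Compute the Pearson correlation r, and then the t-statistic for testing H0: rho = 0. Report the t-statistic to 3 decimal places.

S_xy = nΣxy − ΣxΣy = 13·2400 − 110·199 = 31200 − 21890 = 9310
S_xx = nΣx² − (Σx)² = 13·1184 − 110² = 15392 − 12100 = 3292
S_yy = nΣy² − (Σy)² = 13·42765 − 199² = 555945 − 39601 = 516344
r = S_xy / √(S_xx·S_yy) = 9310 / √(3292·516344) = 9310 / √1699804448 = 9310 / 41228.6848 = 0.2258
t = r·√(n−2)/√(1−r²) = 0.2258·√11 / √(1−0.050986) = 0.748894 / 0.974173 = 0.769

0.769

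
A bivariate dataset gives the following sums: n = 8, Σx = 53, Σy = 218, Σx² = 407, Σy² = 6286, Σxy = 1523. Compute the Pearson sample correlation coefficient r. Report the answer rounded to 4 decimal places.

0.5668

Numerator: nΣxy − (Σx)(Σy) = 8·1523 − (53)(218) = 630
Denominator: √[(nΣx²−(Σx)²)(nΣy²−(Σy)²)]
  nΣx²−(Σx)² = 8·407 − 2809 = 447;  nΣy²−(Σy)² = 8·6286 − 47524 = 2764
  √(447·2764) = √1235508 = 1111.5341
r = 630 / 1111.5341 = 0.5668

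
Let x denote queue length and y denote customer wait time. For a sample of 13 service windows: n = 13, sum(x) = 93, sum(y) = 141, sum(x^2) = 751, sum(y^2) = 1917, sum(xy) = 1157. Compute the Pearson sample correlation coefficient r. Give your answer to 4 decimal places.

0.8137

S_xy = nΣxy − ΣxΣy = 13·1157 − 93·141 = 15041 − 13113 = 1928
S_xx = nΣx² − (Σx)² = 13·751 − 93² = 9763 − 8649 = 1114
S_yy = nΣy² − (Σy)² = 13·1917 − 141² = 24921 − 19881 = 5040
r = S_xy / √(S_xx·S_yy) = 1928 / √(1114·5040) = 1928 / √5614560 = 1928 / 2369.5063 = 0.8137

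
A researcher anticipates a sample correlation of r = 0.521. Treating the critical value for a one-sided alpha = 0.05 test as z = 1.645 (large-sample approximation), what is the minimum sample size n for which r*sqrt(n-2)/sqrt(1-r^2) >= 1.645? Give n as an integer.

r√(n−2)/√(1−r²) ≥ 1.645  ⇔  n−2 ≥ (1.645)²·(1−r²)/r²
(1−r²)/r² = (1−0.271441)/0.271441 = 2.6840
n ≥ 2 + 2.706025·2.6840 = 2 + 7.2630 = 9.2630
⌈9.2630⌉ = 10

10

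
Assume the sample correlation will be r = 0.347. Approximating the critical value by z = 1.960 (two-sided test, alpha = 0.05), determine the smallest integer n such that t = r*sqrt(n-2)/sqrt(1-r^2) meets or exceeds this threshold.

Need r·√(n−2)/√(1−r²) ≥ 1.960
√(n−2) ≥ 1.960·√(1−0.120409) / 0.347 = 1.960·0.937865 / 0.347 = 5.2975
n−2 ≥ 28.0635  ⇒  n ≥ 30.0635
Smallest integer n = 31

31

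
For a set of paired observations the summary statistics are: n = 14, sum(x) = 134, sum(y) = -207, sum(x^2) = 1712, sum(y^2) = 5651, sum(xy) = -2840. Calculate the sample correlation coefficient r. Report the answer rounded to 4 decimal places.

-0.8142

Numerator: nΣxy − (Σx)(Σy) = 14·(-2840) − (134)(-207) = -12022
Denominator: √[(nΣx²−(Σx)²)(nΣy²−(Σy)²)]
  nΣx²−(Σx)² = 14·1712 − 17956 = 6012;  nΣy²−(Σy)² = 14·5651 − 42849 = 36265
  √(6012·36265) = √218025180 = 14765.6757
r = -12022 / 14765.6757 = -0.8142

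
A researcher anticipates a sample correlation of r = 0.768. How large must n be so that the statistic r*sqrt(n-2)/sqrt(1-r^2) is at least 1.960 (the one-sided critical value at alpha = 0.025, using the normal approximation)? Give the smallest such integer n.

Need r·√(n−2)/√(1−r²) ≥ 1.960
√(n−2) ≥ 1.960·√(1−0.589824) / 0.768 = 1.960·0.640450 / 0.768 = 1.6345
n−2 ≥ 2.6716  ⇒  n ≥ 4.6716
Smallest integer n = 5

5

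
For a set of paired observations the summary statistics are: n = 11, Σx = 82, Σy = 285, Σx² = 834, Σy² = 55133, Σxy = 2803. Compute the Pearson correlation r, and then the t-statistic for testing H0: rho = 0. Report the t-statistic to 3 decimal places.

0.638

Numerator: nΣxy − (Σx)(Σy) = 11·2803 − (82)(285) = 7463
Denominator: √[(nΣx²−(Σx)²)(nΣy²−(Σy)²)]
  nΣx²−(Σx)² = 11·834 − 6724 = 2450;  nΣy²−(Σy)² = 11·55133 − 81225 = 525238
  √(2450·525238) = √1286833100 = 35872.4560
r = 7463 / 35872.4560 = 0.2080
t = r·√(n−2)/√(1−r²) = 0.2080·√9 / √(1−0.043264) = 0.624000 / 0.978129 = 0.638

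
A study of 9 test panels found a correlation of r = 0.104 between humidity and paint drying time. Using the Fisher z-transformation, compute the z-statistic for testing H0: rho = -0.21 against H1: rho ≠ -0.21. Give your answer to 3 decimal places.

0.778

Fisher z: atanh(0.104) = 0.104377, atanh(-0.21) = -0.213171
z = (z_r − z_0)·√(n−3) = (0.104377 − (-0.213171))·√6 = 0.317548 · 2.449490 = 0.778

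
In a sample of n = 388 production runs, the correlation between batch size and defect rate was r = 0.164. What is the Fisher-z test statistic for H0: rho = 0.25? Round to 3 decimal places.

-1.764

z_r = atanh(0.164) = 0.165495,  z_0 = atanh(0.25) = 0.255413
SE = 1/√(n−3) = 1/√385 = 0.050965
z = (z_r − z_0)/SE = (0.165495 − 0.255413) / 0.050965 = -0.089918 / 0.050965 = -1.764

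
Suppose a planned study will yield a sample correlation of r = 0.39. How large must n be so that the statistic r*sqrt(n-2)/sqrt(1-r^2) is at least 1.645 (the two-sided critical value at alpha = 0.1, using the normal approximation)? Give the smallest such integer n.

18

Need r·√(n−2)/√(1−r²) ≥ 1.645
√(n−2) ≥ 1.645·√(1−0.1521) / 0.39 = 1.645·0.920815 / 0.39 = 3.8840
n−2 ≥ 15.0855  ⇒  n ≥ 17.0855
Smallest integer n = 18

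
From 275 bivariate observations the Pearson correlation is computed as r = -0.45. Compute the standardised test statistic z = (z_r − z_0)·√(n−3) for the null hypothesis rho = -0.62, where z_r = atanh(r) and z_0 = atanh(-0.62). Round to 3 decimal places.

Fisher z: atanh(-0.45) = -0.484700, atanh(-0.62) = -0.725005
z = (z_r − z_0)·√(n−3) = (-0.484700 − (-0.725005))·√272 = 0.240305 · 16.492423 = 3.963

3.963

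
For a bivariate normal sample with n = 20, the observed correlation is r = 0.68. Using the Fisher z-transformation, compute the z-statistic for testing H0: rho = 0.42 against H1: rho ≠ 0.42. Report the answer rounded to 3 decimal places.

z_r = atanh(0.68) = 0.829114,  z_0 = atanh(0.42) = 0.447692
SE = 1/√(n−3) = 1/√17 = 0.242536
z = (z_r − z_0)/SE = (0.829114 − 0.447692) / 0.242536 = 0.381422 / 0.242536 = 1.573

1.573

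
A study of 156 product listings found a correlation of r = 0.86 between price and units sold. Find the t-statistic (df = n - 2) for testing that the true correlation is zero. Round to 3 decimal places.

20.914

t = r·√(n−2) / √(1−r²) with r = 0.86, n = 156
  = 0.86·√154 / √(1 − 0.7396)
  = 0.86·12.409674 / 0.510294
  = 10.672320 / 0.510294 = 20.914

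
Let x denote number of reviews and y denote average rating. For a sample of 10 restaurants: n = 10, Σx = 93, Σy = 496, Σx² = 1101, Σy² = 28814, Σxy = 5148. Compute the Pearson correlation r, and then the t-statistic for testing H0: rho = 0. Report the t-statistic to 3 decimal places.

1.799

Numerator: nΣxy − (Σx)(Σy) = 10·5148 − (93)(496) = 5352
Denominator: √[(nΣx²−(Σx)²)(nΣy²−(Σy)²)]
  nΣx²−(Σx)² = 10·1101 − 8649 = 2361;  nΣy²−(Σy)² = 10·28814 − 246016 = 42124
  √(2361·42124) = √99454764 = 9972.7009
r = 5352 / 9972.7009 = 0.5367
t = r·√(n−2)/√(1−r²) = 0.5367·√8 / √(1−0.288047) = 1.518017 / 0.843773 = 1.799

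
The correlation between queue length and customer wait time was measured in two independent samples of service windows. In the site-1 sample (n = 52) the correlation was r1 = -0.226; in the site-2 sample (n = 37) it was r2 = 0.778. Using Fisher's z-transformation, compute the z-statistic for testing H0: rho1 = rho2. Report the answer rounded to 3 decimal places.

-5.691

z1 = atanh(-0.226) = -0.229970,  z2 = atanh(0.778) = 1.040284
SE = √(1/(n1−3) + 1/(n2−3)) = √(1/49 + 1/34) = √(0.0204082 + 0.0294118) = √0.0498200 = 0.223204
z = (z1 − z2)/SE = (-0.229970 − 1.040284) / 0.223204 = -1.270254 / 0.223204 = -5.691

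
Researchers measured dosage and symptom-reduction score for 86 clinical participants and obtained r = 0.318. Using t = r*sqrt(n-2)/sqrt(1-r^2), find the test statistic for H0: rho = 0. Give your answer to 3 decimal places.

3.074

1 − r² = 1 − 0.101124 = 0.898876;  √(1−r²) = 0.948091
√(n−2) = √84 = 9.165151
t = r·√(n−2)/√(1−r²) = 0.318 · 9.165151 / 0.948091 = 3.074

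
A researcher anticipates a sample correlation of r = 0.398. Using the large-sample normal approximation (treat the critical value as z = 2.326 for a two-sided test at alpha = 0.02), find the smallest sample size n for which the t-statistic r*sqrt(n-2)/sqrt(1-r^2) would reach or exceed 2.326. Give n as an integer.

31

Need r·√(n−2)/√(1−r²) ≥ 2.326
√(n−2) ≥ 2.326·√(1−0.158404) / 0.398 = 2.326·0.917385 / 0.398 = 5.3614
n−2 ≥ 28.7446  ⇒  n ≥ 30.7446
Smallest integer n = 31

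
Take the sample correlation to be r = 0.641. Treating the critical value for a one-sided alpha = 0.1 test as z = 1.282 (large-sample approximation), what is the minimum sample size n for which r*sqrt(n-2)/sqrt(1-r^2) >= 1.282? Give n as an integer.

5

r√(n−2)/√(1−r²) ≥ 1.282  ⇔  n−2 ≥ (1.282)²·(1−r²)/r²
(1−r²)/r² = (1−0.410881)/0.410881 = 1.4338
n ≥ 2 + 1.643524·1.4338 = 2 + 2.3565 = 4.3565
⌈4.3565⌉ = 5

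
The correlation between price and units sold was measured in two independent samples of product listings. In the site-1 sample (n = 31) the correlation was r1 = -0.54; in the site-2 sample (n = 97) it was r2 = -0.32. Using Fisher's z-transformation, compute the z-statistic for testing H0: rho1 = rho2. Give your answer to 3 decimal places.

z1 = atanh(-0.54) = -0.604156,  z2 = atanh(-0.32) = -0.331647
SE = √(1/(n1−3) + 1/(n2−3)) = √(1/28 + 1/94) = √(0.0357143 + 0.0106383) = √0.0463526 = 0.215297
z = (z1 − z2)/SE = (-0.604156 − (-0.331647)) / 0.215297 = -0.272509 / 0.215297 = -1.266

-1.266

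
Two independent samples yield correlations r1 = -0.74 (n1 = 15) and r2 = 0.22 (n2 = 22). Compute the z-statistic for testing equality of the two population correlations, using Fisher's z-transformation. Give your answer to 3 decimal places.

z1 = atanh(-0.74) = -0.950479,  z2 = atanh(0.22) = 0.223656
SE = √(1/(n1−3) + 1/(n2−3)) = √(1/12 + 1/19) = √(0.0833333 + 0.0526316) = √0.1359649 = 0.368734
z = (z1 − z2)/SE = (-0.950479 − 0.223656) / 0.368734 = -1.174135 / 0.368734 = -3.184

-3.184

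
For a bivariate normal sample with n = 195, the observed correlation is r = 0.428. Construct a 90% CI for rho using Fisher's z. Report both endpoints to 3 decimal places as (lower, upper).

z_r = atanh(0.428) = 0.457446;  SE = 1/√(n−3) = 1/√192 = 0.072169
z-limits: 0.457446 ± 1.645·0.072169 = 0.457446 ± 0.118718 = [0.338728, 0.576164]
ρ-limits: (tanh 0.338728, tanh 0.576164) = (0.326, 0.520)

(0.326, 0.520)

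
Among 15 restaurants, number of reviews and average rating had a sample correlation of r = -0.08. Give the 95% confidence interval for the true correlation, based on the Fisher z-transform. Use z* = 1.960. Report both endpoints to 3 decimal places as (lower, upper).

(-0.569, 0.451)

Fisher z: z_r = atanh(r) = ½·ln((1+(-0.08))/(1−(-0.08))) = -0.080171
SE(z) = 1/√(n−3) = 1/√12 = 0.288675
95% ⇒ z* = 1.960; margin = 1.960·0.288675 = 0.565803
CI on z-scale: (-0.645974, 0.485632)
Back-transform: tanh(-0.645974) = -0.568953, tanh(0.485632) = 0.450743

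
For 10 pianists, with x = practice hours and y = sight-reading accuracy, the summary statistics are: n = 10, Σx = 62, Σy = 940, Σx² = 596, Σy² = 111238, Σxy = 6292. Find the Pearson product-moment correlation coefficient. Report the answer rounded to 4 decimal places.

S_xy = nΣxy − ΣxΣy = 10·6292 − 62·940 = 62920 − 58280 = 4640
S_xx = nΣx² − (Σx)² = 10·596 − 62² = 5960 − 3844 = 2116
S_yy = nΣy² − (Σy)² = 10·111238 − 940² = 1112380 − 883600 = 228780
r = S_xy / √(S_xx·S_yy) = 4640 / √(2116·228780) = 4640 / √484098480 = 4640 / 22002.2381 = 0.2109

0.2109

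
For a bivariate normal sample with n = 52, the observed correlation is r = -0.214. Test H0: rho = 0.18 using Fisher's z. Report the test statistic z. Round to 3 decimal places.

z_r = atanh(-0.214) = -0.217360,  z_0 = atanh(0.18) = 0.181983
SE = 1/√(n−3) = 1/√49 = 0.142857
z = (z_r − z_0)/SE = (-0.217360 − 0.181983) / 0.142857 = -0.399343 / 0.142857 = -2.795

-2.795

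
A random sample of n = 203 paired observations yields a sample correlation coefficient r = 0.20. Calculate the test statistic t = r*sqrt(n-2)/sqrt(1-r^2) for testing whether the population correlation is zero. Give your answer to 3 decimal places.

2.894

1 − r² = 1 − 0.0400 = 0.9600;  √(1−r²) = 0.979796
√(n−2) = √201 = 14.177447
t = r·√(n−2)/√(1−r²) = 0.20 · 14.177447 / 0.979796 = 2.894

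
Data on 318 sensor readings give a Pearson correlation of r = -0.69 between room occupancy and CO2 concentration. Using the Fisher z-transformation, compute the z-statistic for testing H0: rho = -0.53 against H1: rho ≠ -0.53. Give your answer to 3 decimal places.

-4.576

z_r = atanh(-0.69) = -0.847956,  z_0 = atanh(-0.53) = -0.590145
SE = 1/√(n−3) = 1/√315 = 0.056344
z = (z_r − z_0)/SE = (-0.847956 − (-0.590145)) / 0.056344 = -0.257811 / 0.056344 = -4.576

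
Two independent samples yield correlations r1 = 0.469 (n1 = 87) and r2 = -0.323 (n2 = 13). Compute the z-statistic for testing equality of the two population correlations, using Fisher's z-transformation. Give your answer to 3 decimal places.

2.522

Fisher z-transforms: z1 = atanh(0.469) = 0.508788, z2 = atanh(-0.323) = -0.334993; difference d = 0.843781
Var(d) = 1/84 + 1/10 = 0.0119048 + 0.1000000 = 0.1119048
z = d/√Var(d) = 0.843781 / √0.1119048 = 0.843781 / 0.334522 = 2.522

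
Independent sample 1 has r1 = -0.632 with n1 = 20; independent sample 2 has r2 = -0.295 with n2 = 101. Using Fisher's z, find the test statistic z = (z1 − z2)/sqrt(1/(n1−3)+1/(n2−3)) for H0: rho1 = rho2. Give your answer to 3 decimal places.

-1.677

z1 = atanh(-0.632) = -0.744739,  z2 = atanh(-0.295) = -0.304034
SE = √(1/(n1−3) + 1/(n2−3)) = √(1/17 + 1/98) = √(0.0588235 + 0.0102041) = √0.0690276 = 0.262731
z = (z1 − z2)/SE = (-0.744739 − (-0.304034)) / 0.262731 = -0.440705 / 0.262731 = -1.677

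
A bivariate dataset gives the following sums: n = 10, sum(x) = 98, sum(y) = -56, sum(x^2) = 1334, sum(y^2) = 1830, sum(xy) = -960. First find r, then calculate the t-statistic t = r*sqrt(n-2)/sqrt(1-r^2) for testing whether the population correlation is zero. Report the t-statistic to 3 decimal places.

-1.845

Numerator: nΣxy − (Σx)(Σy) = 10·(-960) − (98)(-56) = -4112
Denominator: √[(nΣx²−(Σx)²)(nΣy²−(Σy)²)]
  nΣx²−(Σx)² = 10·1334 − 9604 = 3736;  nΣy²−(Σy)² = 10·1830 − 3136 = 15164
  √(3736·15164) = √56652704 = 7526.7991
r = -4112 / 7526.7991 = -0.5463
t = r·√(n−2)/√(1−r²) = -0.5463·√8 / √(1−0.298444) = -1.545170 / 0.837589 = -1.845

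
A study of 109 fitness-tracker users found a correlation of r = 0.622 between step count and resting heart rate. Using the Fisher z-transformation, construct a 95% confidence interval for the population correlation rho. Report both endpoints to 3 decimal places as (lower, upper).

z_r = atanh(0.622) = 0.728261;  SE = 1/√(n−3) = 1/√106 = 0.097129
z-limits: 0.728261 ± 1.960·0.097129 = 0.728261 ± 0.190373 = [0.537888, 0.918634]
ρ-limits: (tanh 0.537888, tanh 0.918634) = (0.491, 0.725)

(0.491, 0.725)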